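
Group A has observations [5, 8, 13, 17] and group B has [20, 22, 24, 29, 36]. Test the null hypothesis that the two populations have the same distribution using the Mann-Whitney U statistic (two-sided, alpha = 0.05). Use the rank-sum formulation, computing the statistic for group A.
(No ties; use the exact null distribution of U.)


Step 1: Combine and sort all 9 observations; assign midranks.
sorted (value, group): (5,X), (8,X), (13,X), (17,X), (20,Y), (22,Y), (24,Y), (29,Y), (36,Y)
ranks: 5->1, 8->2, 13->3, 17->4, 20->5, 22->6, 24->7, 29->8, 36->9
Step 2: Rank sum for X: R1 = 1 + 2 + 3 + 4 = 10.
Step 3: U_X = R1 - n1(n1+1)/2 = 10 - 4*5/2 = 10 - 10 = 0.
       U_Y = n1*n2 - U_X = 20 - 0 = 20.
Step 4: No ties, so the exact null distribution of U (based on enumerating the C(9,4) = 126 equally likely rank assignments) gives the two-sided p-value.
Step 5: p-value = 0.015873; compare to alpha = 0.05. reject H0.

U_X = 0, p = 0.015873, reject H0 at alpha = 0.05.


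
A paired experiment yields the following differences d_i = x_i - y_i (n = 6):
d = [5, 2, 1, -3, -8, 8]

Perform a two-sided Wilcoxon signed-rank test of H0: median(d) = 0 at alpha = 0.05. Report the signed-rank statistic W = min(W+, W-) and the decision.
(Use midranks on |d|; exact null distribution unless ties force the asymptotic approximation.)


Step 1: Drop any zero differences (none here) and take |d_i|.
|d| = [5, 2, 1, 3, 8, 8]
Step 2: Midrank |d_i| (ties get averaged ranks).
ranks: |5|->4, |2|->2, |1|->1, |3|->3, |8|->5.5, |8|->5.5
Step 3: Attach original signs; sum ranks with positive sign and with negative sign.
W+ = 4 + 2 + 1 + 5.5 = 12.5
W- = 3 + 5.5 = 8.5
(Check: W+ + W- = 21 should equal n(n+1)/2 = 21.)
Step 4: Test statistic W = min(W+, W-) = 8.5.
Step 5: Ties in |d|, so use the tie-corrected normal approximation.
        E[W] = n(n+1)/4 = 6*7/4 = 10.5.
        Tie groups: |d|=8 (t=2); sum(t^3 - t) = 6.
        Var[W] = n(n+1)(2n+1)/24 - sum(t^3-t)/48 = 546/24 - 6/48 = 22.625.
        z = (W - E[W]) / sqrt(Var[W]) = (8.5 - 10.5) / 4.7566 = -0.4205.
        Two-sided p = 2*Phi(z) = 0.674142.
Step 6: alpha = 0.05. fail to reject H0.

W+ = 12.5, W- = 8.5, W = min = 8.5, p = 0.674142, fail to reject H0.


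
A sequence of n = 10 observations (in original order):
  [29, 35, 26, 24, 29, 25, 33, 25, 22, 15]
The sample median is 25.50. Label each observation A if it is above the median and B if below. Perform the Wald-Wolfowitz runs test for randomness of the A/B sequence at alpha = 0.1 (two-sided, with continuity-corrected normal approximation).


Step 1: Compute median = 25.50; label A = above, B = below.
Labels in order: AAABABABBB  (n_A = 5, n_B = 5)
Step 2: Count runs R = 6.
Step 3: Under H0 (random ordering), E[R] = 2*n_A*n_B/(n_A+n_B) + 1 = 2*5*5/10 + 1 = 6.0000.
        Var[R] = 2*n_A*n_B*(2*n_A*n_B - n_A - n_B) / ((n_A+n_B)^2 * (n_A+n_B-1)) = 2000/900 = 2.2222.
        SD[R] = 1.4907.
Step 4: R = E[R], so z = 0 with no continuity correction.
Step 5: Two-sided p-value via normal approximation = 2*(1 - Phi(|z|)) = 1.000000.
Step 6: alpha = 0.1. fail to reject H0.

R = 6, z = 0.0000, p = 1.000000, fail to reject H0.


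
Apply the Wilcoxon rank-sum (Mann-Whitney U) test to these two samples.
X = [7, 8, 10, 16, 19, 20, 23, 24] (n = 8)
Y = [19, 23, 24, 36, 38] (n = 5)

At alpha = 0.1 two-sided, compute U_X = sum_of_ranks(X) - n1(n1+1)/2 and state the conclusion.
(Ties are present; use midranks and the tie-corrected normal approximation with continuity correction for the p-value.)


Step 1: Combine and sort all 13 observations; assign midranks.
sorted (value, group): (7,X), (8,X), (10,X), (16,X), (19,X), (19,Y), (20,X), (23,X), (23,Y), (24,X), (24,Y), (36,Y), (38,Y)
ranks: 7->1, 8->2, 10->3, 16->4, 19->5.5, 19->5.5, 20->7, 23->8.5, 23->8.5, 24->10.5, 24->10.5, 36->12, 38->13
Step 2: Rank sum for X: R1 = 1 + 2 + 3 + 4 + 5.5 + 7 + 8.5 + 10.5 = 41.5.
Step 3: U_X = R1 - n1(n1+1)/2 = 41.5 - 8*9/2 = 41.5 - 36 = 5.5.
       U_Y = n1*n2 - U_X = 40 - 5.5 = 34.5.
Step 4: Ties are present, so use the tie-corrected normal approximation (with continuity correction) for the p-value.
Step 5: p-value = 0.039601; compare to alpha = 0.1. reject H0.

U_X = 5.5, p = 0.039601, reject H0 at alpha = 0.1.


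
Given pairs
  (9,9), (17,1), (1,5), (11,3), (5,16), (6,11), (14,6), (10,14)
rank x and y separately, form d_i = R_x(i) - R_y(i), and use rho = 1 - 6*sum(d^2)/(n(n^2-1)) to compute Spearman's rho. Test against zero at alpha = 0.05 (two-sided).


Step 1: Rank x and y separately (midranks; no ties here).
rank(x): 9->4, 17->8, 1->1, 11->6, 5->2, 6->3, 14->7, 10->5
rank(y): 9->5, 1->1, 5->3, 3->2, 16->8, 11->6, 6->4, 14->7
Step 2: d_i = R_x(i) - R_y(i); compute d_i^2.
  (4-5)^2=1, (8-1)^2=49, (1-3)^2=4, (6-2)^2=16, (2-8)^2=36, (3-6)^2=9, (7-4)^2=9, (5-7)^2=4
sum(d^2) = 128.
Step 3: rho = 1 - 6*128 / (8*(8^2 - 1)) = 1 - 768/504 = -0.523810.
Step 4: Under H0, t = rho * sqrt((n-2)/(1-rho^2)) = -1.5062 ~ t(6).
Step 5: Two-sided p-value from the t-distribution with 6 df = 0.182721.
Step 6: alpha = 0.05. fail to reject H0.

rho = -0.5238, p = 0.182721, fail to reject H0 at alpha = 0.05.


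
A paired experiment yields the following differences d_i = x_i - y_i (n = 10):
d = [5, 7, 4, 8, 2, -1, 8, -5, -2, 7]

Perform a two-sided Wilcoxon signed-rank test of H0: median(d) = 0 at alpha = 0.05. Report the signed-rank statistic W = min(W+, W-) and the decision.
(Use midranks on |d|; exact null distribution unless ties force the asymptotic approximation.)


Step 1: Drop any zero differences (none here) and take |d_i|.
|d| = [5, 7, 4, 8, 2, 1, 8, 5, 2, 7]
Step 2: Midrank |d_i| (ties get averaged ranks).
ranks: |5|->5.5, |7|->7.5, |4|->4, |8|->9.5, |2|->2.5, |1|->1, |8|->9.5, |5|->5.5, |2|->2.5, |7|->7.5
Step 3: Attach original signs; sum ranks with positive sign and with negative sign.
W+ = 5.5 + 7.5 + 4 + 9.5 + 2.5 + 9.5 + 7.5 = 46
W- = 1 + 5.5 + 2.5 = 9
(Check: W+ + W- = 55 should equal n(n+1)/2 = 55.)
Step 4: Test statistic W = min(W+, W-) = 9.
Step 5: Ties in |d|, so use the tie-corrected normal approximation.
        E[W] = n(n+1)/4 = 10*11/4 = 27.5.
        Tie groups: |d|=2 (t=2), |d|=5 (t=2), |d|=7 (t=2), |d|=8 (t=2); sum(t^3 - t) = 24.
        Var[W] = n(n+1)(2n+1)/24 - sum(t^3-t)/48 = 2310/24 - 24/48 = 95.75.
        z = (W - E[W]) / sqrt(Var[W]) = (9 - 27.5) / 9.7852 = -1.8906.
        Two-sided p = 2*Phi(z) = 0.058676.
Step 6: alpha = 0.05. fail to reject H0.

W+ = 46, W- = 9, W = min = 9, p = 0.058676, fail to reject H0.


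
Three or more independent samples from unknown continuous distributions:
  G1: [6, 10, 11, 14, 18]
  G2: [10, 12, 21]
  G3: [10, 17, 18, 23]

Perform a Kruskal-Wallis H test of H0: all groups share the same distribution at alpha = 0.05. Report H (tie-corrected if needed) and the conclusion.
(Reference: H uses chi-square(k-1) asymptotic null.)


Step 1: Combine all N = 12 observations and assign midranks.
sorted (value, group, rank): (6,G1,1), (10,G1,3), (10,G2,3), (10,G3,3), (11,G1,5), (12,G2,6), (14,G1,7), (17,G3,8), (18,G1,9.5), (18,G3,9.5), (21,G2,11), (23,G3,12)
Step 2: Sum ranks within each group.
R_1 = 25.5 (n_1 = 5)
R_2 = 20 (n_2 = 3)
R_3 = 32.5 (n_3 = 4)
Step 3: H = 12/(N(N+1)) * sum(R_i^2/n_i) - 3(N+1)
     = 12/(12*13) * (25.5^2/5 + 20^2/3 + 32.5^2/4) - 3*13
     = 0.076923 * 527.446 - 39
     = 1.572756.
Step 4: Ties present; correction factor C = 1 - 30/(12^3 - 12) = 0.982517. Corrected H = 1.572756 / 0.982517 = 1.600741.
Step 5: Under H0, H ~ chi^2(2); p-value = 0.449162.
Step 6: alpha = 0.05. fail to reject H0.

H = 1.6007, df = 2, p = 0.449162, fail to reject H0.


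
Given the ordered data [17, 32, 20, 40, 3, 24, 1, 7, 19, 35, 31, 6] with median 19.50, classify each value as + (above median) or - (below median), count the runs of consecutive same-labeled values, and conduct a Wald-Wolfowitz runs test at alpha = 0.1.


Step 1: Compute median = 19.50; label A = above, B = below.
Labels in order: BAAABABBBAAB  (n_A = 6, n_B = 6)
Step 2: Count runs R = 7.
Step 3: Under H0 (random ordering), E[R] = 2*n_A*n_B/(n_A+n_B) + 1 = 2*6*6/12 + 1 = 7.0000.
        Var[R] = 2*n_A*n_B*(2*n_A*n_B - n_A - n_B) / ((n_A+n_B)^2 * (n_A+n_B-1)) = 4320/1584 = 2.7273.
        SD[R] = 1.6514.
Step 4: R = E[R], so z = 0 with no continuity correction.
Step 5: Two-sided p-value via normal approximation = 2*(1 - Phi(|z|)) = 1.000000.
Step 6: alpha = 0.1. fail to reject H0.

R = 7, z = 0.0000, p = 1.000000, fail to reject H0.


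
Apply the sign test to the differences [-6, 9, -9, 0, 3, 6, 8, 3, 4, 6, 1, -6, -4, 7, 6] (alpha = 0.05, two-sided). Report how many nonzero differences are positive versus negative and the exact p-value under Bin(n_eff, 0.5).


Step 1: Discard zero differences. Original n = 15; n_eff = number of nonzero differences = 14.
Nonzero differences (with sign): -6, +9, -9, +3, +6, +8, +3, +4, +6, +1, -6, -4, +7, +6
Step 2: Count signs: positive = 10, negative = 4.
Step 3: Under H0: P(positive) = 0.5, so the number of positives S ~ Bin(14, 0.5).
Step 4: Two-sided exact p-value = sum of Bin(14,0.5) probabilities at or below the observed probability = 0.179565.
Step 5: alpha = 0.05. fail to reject H0.

n_eff = 14, pos = 10, neg = 4, p = 0.179565, fail to reject H0.


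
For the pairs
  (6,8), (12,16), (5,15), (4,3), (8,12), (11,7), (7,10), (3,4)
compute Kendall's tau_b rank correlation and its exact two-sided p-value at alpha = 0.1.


Step 1: Enumerate the 28 unordered pairs (i,j) with i<j and classify each by sign(x_j-x_i) * sign(y_j-y_i).
  (1,2):dx=+6,dy=+8->C; (1,3):dx=-1,dy=+7->D; (1,4):dx=-2,dy=-5->C; (1,5):dx=+2,dy=+4->C
  (1,6):dx=+5,dy=-1->D; (1,7):dx=+1,dy=+2->C; (1,8):dx=-3,dy=-4->C; (2,3):dx=-7,dy=-1->C
  (2,4):dx=-8,dy=-13->C; (2,5):dx=-4,dy=-4->C; (2,6):dx=-1,dy=-9->C; (2,7):dx=-5,dy=-6->C
  (2,8):dx=-9,dy=-12->C; (3,4):dx=-1,dy=-12->C; (3,5):dx=+3,dy=-3->D; (3,6):dx=+6,dy=-8->D
  (3,7):dx=+2,dy=-5->D; (3,8):dx=-2,dy=-11->C; (4,5):dx=+4,dy=+9->C; (4,6):dx=+7,dy=+4->C
  (4,7):dx=+3,dy=+7->C; (4,8):dx=-1,dy=+1->D; (5,6):dx=+3,dy=-5->D; (5,7):dx=-1,dy=-2->C
  (5,8):dx=-5,dy=-8->C; (6,7):dx=-4,dy=+3->D; (6,8):dx=-8,dy=-3->C; (7,8):dx=-4,dy=-6->C
Step 2: C = 20, D = 8, total pairs = 28.
Step 3: tau = (C - D)/(n(n-1)/2) = (20 - 8)/28 = 0.428571.
Step 4: Exact two-sided p-value (enumerate n! = 40320 permutations of y under H0): p = 0.178869.
Step 5: alpha = 0.1. fail to reject H0.

tau_b = 0.4286 (C=20, D=8), p = 0.178869, fail to reject H0.


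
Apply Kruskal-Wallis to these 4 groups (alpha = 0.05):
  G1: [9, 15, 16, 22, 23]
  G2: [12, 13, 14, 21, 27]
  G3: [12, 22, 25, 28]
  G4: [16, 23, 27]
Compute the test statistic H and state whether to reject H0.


Step 1: Combine all N = 17 observations and assign midranks.
sorted (value, group, rank): (9,G1,1), (12,G2,2.5), (12,G3,2.5), (13,G2,4), (14,G2,5), (15,G1,6), (16,G1,7.5), (16,G4,7.5), (21,G2,9), (22,G1,10.5), (22,G3,10.5), (23,G1,12.5), (23,G4,12.5), (25,G3,14), (27,G2,15.5), (27,G4,15.5), (28,G3,17)
Step 2: Sum ranks within each group.
R_1 = 37.5 (n_1 = 5)
R_2 = 36 (n_2 = 5)
R_3 = 44 (n_3 = 4)
R_4 = 35.5 (n_4 = 3)
Step 3: H = 12/(N(N+1)) * sum(R_i^2/n_i) - 3(N+1)
     = 12/(17*18) * (37.5^2/5 + 36^2/5 + 44^2/4 + 35.5^2/3) - 3*18
     = 0.039216 * 1444.53 - 54
     = 2.648366.
Step 4: Ties present; correction factor C = 1 - 30/(17^3 - 17) = 0.993873. Corrected H = 2.648366 / 0.993873 = 2.664694.
Step 5: Under H0, H ~ chi^2(3); p-value = 0.446261.
Step 6: alpha = 0.05. fail to reject H0.

H = 2.6647, df = 3, p = 0.446261, fail to reject H0.


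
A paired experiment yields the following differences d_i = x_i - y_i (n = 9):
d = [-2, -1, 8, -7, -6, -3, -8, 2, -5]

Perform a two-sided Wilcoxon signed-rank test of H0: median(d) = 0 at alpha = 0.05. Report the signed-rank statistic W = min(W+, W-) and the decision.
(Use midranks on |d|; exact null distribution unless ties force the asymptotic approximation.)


Step 1: Drop any zero differences (none here) and take |d_i|.
|d| = [2, 1, 8, 7, 6, 3, 8, 2, 5]
Step 2: Midrank |d_i| (ties get averaged ranks).
ranks: |2|->2.5, |1|->1, |8|->8.5, |7|->7, |6|->6, |3|->4, |8|->8.5, |2|->2.5, |5|->5
Step 3: Attach original signs; sum ranks with positive sign and with negative sign.
W+ = 8.5 + 2.5 = 11
W- = 2.5 + 1 + 7 + 6 + 4 + 8.5 + 5 = 34
(Check: W+ + W- = 45 should equal n(n+1)/2 = 45.)
Step 4: Test statistic W = min(W+, W-) = 11.
Step 5: Ties in |d|, so use the tie-corrected normal approximation.
        E[W] = n(n+1)/4 = 9*10/4 = 22.5.
        Tie groups: |d|=2 (t=2), |d|=8 (t=2); sum(t^3 - t) = 12.
        Var[W] = n(n+1)(2n+1)/24 - sum(t^3-t)/48 = 1710/24 - 12/48 = 71.
        z = (W - E[W]) / sqrt(Var[W]) = (11 - 22.5) / 8.4261 = -1.3648.
        Two-sided p = 2*Phi(z) = 0.172316.
Step 6: alpha = 0.05. fail to reject H0.

W+ = 11, W- = 34, W = min = 11, p = 0.172316, fail to reject H0.


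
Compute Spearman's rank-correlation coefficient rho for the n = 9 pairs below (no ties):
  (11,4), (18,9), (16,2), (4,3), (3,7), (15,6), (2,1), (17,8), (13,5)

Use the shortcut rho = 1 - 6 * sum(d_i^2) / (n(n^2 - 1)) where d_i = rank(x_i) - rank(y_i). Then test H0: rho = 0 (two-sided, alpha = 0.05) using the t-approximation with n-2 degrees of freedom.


Step 1: Rank x and y separately (midranks; no ties here).
rank(x): 11->4, 18->9, 16->7, 4->3, 3->2, 15->6, 2->1, 17->8, 13->5
rank(y): 4->4, 9->9, 2->2, 3->3, 7->7, 6->6, 1->1, 8->8, 5->5
Step 2: d_i = R_x(i) - R_y(i); compute d_i^2.
  (4-4)^2=0, (9-9)^2=0, (7-2)^2=25, (3-3)^2=0, (2-7)^2=25, (6-6)^2=0, (1-1)^2=0, (8-8)^2=0, (5-5)^2=0
sum(d^2) = 50.
Step 3: rho = 1 - 6*50 / (9*(9^2 - 1)) = 1 - 300/720 = 0.583333.
Step 4: Under H0, t = rho * sqrt((n-2)/(1-rho^2)) = 1.9001 ~ t(7).
Step 5: Two-sided p-value from the t-distribution with 7 df = 0.099186.
Step 6: alpha = 0.05. fail to reject H0.

rho = 0.5833, p = 0.099186, fail to reject H0 at alpha = 0.05.


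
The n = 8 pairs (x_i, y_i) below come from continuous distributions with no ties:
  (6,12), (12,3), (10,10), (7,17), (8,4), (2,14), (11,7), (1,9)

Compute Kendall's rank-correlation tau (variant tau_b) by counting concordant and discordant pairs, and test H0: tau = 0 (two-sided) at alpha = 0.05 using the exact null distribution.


Step 1: Enumerate the 28 unordered pairs (i,j) with i<j and classify each by sign(x_j-x_i) * sign(y_j-y_i).
  (1,2):dx=+6,dy=-9->D; (1,3):dx=+4,dy=-2->D; (1,4):dx=+1,dy=+5->C; (1,5):dx=+2,dy=-8->D
  (1,6):dx=-4,dy=+2->D; (1,7):dx=+5,dy=-5->D; (1,8):dx=-5,dy=-3->C; (2,3):dx=-2,dy=+7->D
  (2,4):dx=-5,dy=+14->D; (2,5):dx=-4,dy=+1->D; (2,6):dx=-10,dy=+11->D; (2,7):dx=-1,dy=+4->D
  (2,8):dx=-11,dy=+6->D; (3,4):dx=-3,dy=+7->D; (3,5):dx=-2,dy=-6->C; (3,6):dx=-8,dy=+4->D
  (3,7):dx=+1,dy=-3->D; (3,8):dx=-9,dy=-1->C; (4,5):dx=+1,dy=-13->D; (4,6):dx=-5,dy=-3->C
  (4,7):dx=+4,dy=-10->D; (4,8):dx=-6,dy=-8->C; (5,6):dx=-6,dy=+10->D; (5,7):dx=+3,dy=+3->C
  (5,8):dx=-7,dy=+5->D; (6,7):dx=+9,dy=-7->D; (6,8):dx=-1,dy=-5->C; (7,8):dx=-10,dy=+2->D
Step 2: C = 8, D = 20, total pairs = 28.
Step 3: tau = (C - D)/(n(n-1)/2) = (8 - 20)/28 = -0.428571.
Step 4: Exact two-sided p-value (enumerate n! = 40320 permutations of y under H0): p = 0.178869.
Step 5: alpha = 0.05. fail to reject H0.

tau_b = -0.4286 (C=8, D=20), p = 0.178869, fail to reject H0.


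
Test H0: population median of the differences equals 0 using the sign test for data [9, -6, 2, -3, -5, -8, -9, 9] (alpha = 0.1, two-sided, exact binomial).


Step 1: Discard zero differences. Original n = 8; n_eff = number of nonzero differences = 8.
Nonzero differences (with sign): +9, -6, +2, -3, -5, -8, -9, +9
Step 2: Count signs: positive = 3, negative = 5.
Step 3: Under H0: P(positive) = 0.5, so the number of positives S ~ Bin(8, 0.5).
Step 4: Two-sided exact p-value = sum of Bin(8,0.5) probabilities at or below the observed probability = 0.726562.
Step 5: alpha = 0.1. fail to reject H0.

n_eff = 8, pos = 3, neg = 5, p = 0.726562, fail to reject H0.


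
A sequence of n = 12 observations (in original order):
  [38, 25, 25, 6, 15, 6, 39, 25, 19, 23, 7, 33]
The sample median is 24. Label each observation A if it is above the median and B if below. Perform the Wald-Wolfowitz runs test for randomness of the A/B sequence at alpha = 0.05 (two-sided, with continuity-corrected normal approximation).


Step 1: Compute median = 24; label A = above, B = below.
Labels in order: AAABBBAABBBA  (n_A = 6, n_B = 6)
Step 2: Count runs R = 5.
Step 3: Under H0 (random ordering), E[R] = 2*n_A*n_B/(n_A+n_B) + 1 = 2*6*6/12 + 1 = 7.0000.
        Var[R] = 2*n_A*n_B*(2*n_A*n_B - n_A - n_B) / ((n_A+n_B)^2 * (n_A+n_B-1)) = 4320/1584 = 2.7273.
        SD[R] = 1.6514.
Step 4: Continuity-corrected z = (R + 0.5 - E[R]) / SD[R] = (5 + 0.5 - 7.0000) / 1.6514 = -0.9083.
Step 5: Two-sided p-value via normal approximation = 2*(1 - Phi(|z|)) = 0.363722.
Step 6: alpha = 0.05. fail to reject H0.

R = 5, z = -0.9083, p = 0.363722, fail to reject H0.


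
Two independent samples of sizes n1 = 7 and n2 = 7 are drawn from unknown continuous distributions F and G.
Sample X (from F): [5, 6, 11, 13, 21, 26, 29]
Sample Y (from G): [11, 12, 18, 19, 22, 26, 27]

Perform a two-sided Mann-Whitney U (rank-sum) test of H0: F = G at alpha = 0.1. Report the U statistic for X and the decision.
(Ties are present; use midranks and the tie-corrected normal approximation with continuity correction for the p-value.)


Step 1: Combine and sort all 14 observations; assign midranks.
sorted (value, group): (5,X), (6,X), (11,X), (11,Y), (12,Y), (13,X), (18,Y), (19,Y), (21,X), (22,Y), (26,X), (26,Y), (27,Y), (29,X)
ranks: 5->1, 6->2, 11->3.5, 11->3.5, 12->5, 13->6, 18->7, 19->8, 21->9, 22->10, 26->11.5, 26->11.5, 27->13, 29->14
Step 2: Rank sum for X: R1 = 1 + 2 + 3.5 + 6 + 9 + 11.5 + 14 = 47.
Step 3: U_X = R1 - n1(n1+1)/2 = 47 - 7*8/2 = 47 - 28 = 19.
       U_Y = n1*n2 - U_X = 49 - 19 = 30.
Step 4: Ties are present, so use the tie-corrected normal approximation (with continuity correction) for the p-value.
Step 5: p-value = 0.521987; compare to alpha = 0.1. fail to reject H0.

U_X = 19, p = 0.521987, fail to reject H0 at alpha = 0.1.


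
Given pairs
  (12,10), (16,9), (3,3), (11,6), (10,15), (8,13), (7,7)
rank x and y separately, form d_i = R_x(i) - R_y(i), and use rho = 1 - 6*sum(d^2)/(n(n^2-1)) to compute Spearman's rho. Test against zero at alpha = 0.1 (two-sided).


Step 1: Rank x and y separately (midranks; no ties here).
rank(x): 12->6, 16->7, 3->1, 11->5, 10->4, 8->3, 7->2
rank(y): 10->5, 9->4, 3->1, 6->2, 15->7, 13->6, 7->3
Step 2: d_i = R_x(i) - R_y(i); compute d_i^2.
  (6-5)^2=1, (7-4)^2=9, (1-1)^2=0, (5-2)^2=9, (4-7)^2=9, (3-6)^2=9, (2-3)^2=1
sum(d^2) = 38.
Step 3: rho = 1 - 6*38 / (7*(7^2 - 1)) = 1 - 228/336 = 0.321429.
Step 4: Under H0, t = rho * sqrt((n-2)/(1-rho^2)) = 0.7590 ~ t(5).
Step 5: Two-sided p-value from the t-distribution with 5 df = 0.482072.
Step 6: alpha = 0.1. fail to reject H0.

rho = 0.3214, p = 0.482072, fail to reject H0 at alpha = 0.1.


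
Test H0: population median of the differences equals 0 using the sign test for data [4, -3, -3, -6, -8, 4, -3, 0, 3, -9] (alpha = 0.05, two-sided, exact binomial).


Step 1: Discard zero differences. Original n = 10; n_eff = number of nonzero differences = 9.
Nonzero differences (with sign): +4, -3, -3, -6, -8, +4, -3, +3, -9
Step 2: Count signs: positive = 3, negative = 6.
Step 3: Under H0: P(positive) = 0.5, so the number of positives S ~ Bin(9, 0.5).
Step 4: Two-sided exact p-value = sum of Bin(9,0.5) probabilities at or below the observed probability = 0.507812.
Step 5: alpha = 0.05. fail to reject H0.

n_eff = 9, pos = 3, neg = 6, p = 0.507812, fail to reject H0.


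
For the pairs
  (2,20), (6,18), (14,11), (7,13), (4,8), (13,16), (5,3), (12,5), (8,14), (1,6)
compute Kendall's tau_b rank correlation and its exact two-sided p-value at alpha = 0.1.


Step 1: Enumerate the 45 unordered pairs (i,j) with i<j and classify each by sign(x_j-x_i) * sign(y_j-y_i).
  (1,2):dx=+4,dy=-2->D; (1,3):dx=+12,dy=-9->D; (1,4):dx=+5,dy=-7->D; (1,5):dx=+2,dy=-12->D
  (1,6):dx=+11,dy=-4->D; (1,7):dx=+3,dy=-17->D; (1,8):dx=+10,dy=-15->D; (1,9):dx=+6,dy=-6->D
  (1,10):dx=-1,dy=-14->C; (2,3):dx=+8,dy=-7->D; (2,4):dx=+1,dy=-5->D; (2,5):dx=-2,dy=-10->C
  (2,6):dx=+7,dy=-2->D; (2,7):dx=-1,dy=-15->C; (2,8):dx=+6,dy=-13->D; (2,9):dx=+2,dy=-4->D
  (2,10):dx=-5,dy=-12->C; (3,4):dx=-7,dy=+2->D; (3,5):dx=-10,dy=-3->C; (3,6):dx=-1,dy=+5->D
  (3,7):dx=-9,dy=-8->C; (3,8):dx=-2,dy=-6->C; (3,9):dx=-6,dy=+3->D; (3,10):dx=-13,dy=-5->C
  (4,5):dx=-3,dy=-5->C; (4,6):dx=+6,dy=+3->C; (4,7):dx=-2,dy=-10->C; (4,8):dx=+5,dy=-8->D
  (4,9):dx=+1,dy=+1->C; (4,10):dx=-6,dy=-7->C; (5,6):dx=+9,dy=+8->C; (5,7):dx=+1,dy=-5->D
  (5,8):dx=+8,dy=-3->D; (5,9):dx=+4,dy=+6->C; (5,10):dx=-3,dy=-2->C; (6,7):dx=-8,dy=-13->C
  (6,8):dx=-1,dy=-11->C; (6,9):dx=-5,dy=-2->C; (6,10):dx=-12,dy=-10->C; (7,8):dx=+7,dy=+2->C
  (7,9):dx=+3,dy=+11->C; (7,10):dx=-4,dy=+3->D; (8,9):dx=-4,dy=+9->D; (8,10):dx=-11,dy=+1->D
  (9,10):dx=-7,dy=-8->C
Step 2: C = 23, D = 22, total pairs = 45.
Step 3: tau = (C - D)/(n(n-1)/2) = (23 - 22)/45 = 0.022222.
Step 4: Exact two-sided p-value (enumerate n! = 3628800 permutations of y under H0): p = 1.000000.
Step 5: alpha = 0.1. fail to reject H0.

tau_b = 0.0222 (C=23, D=22), p = 1.000000, fail to reject H0.


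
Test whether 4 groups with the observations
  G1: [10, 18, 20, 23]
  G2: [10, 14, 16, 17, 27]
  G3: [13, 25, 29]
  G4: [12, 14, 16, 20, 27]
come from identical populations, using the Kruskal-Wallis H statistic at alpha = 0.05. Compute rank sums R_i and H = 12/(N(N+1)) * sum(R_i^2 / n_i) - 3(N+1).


Step 1: Combine all N = 17 observations and assign midranks.
sorted (value, group, rank): (10,G1,1.5), (10,G2,1.5), (12,G4,3), (13,G3,4), (14,G2,5.5), (14,G4,5.5), (16,G2,7.5), (16,G4,7.5), (17,G2,9), (18,G1,10), (20,G1,11.5), (20,G4,11.5), (23,G1,13), (25,G3,14), (27,G2,15.5), (27,G4,15.5), (29,G3,17)
Step 2: Sum ranks within each group.
R_1 = 36 (n_1 = 4)
R_2 = 39 (n_2 = 5)
R_3 = 35 (n_3 = 3)
R_4 = 43 (n_4 = 5)
Step 3: H = 12/(N(N+1)) * sum(R_i^2/n_i) - 3(N+1)
     = 12/(17*18) * (36^2/4 + 39^2/5 + 35^2/3 + 43^2/5) - 3*18
     = 0.039216 * 1406.33 - 54
     = 1.150327.
Step 4: Ties present; correction factor C = 1 - 30/(17^3 - 17) = 0.993873. Corrected H = 1.150327 / 0.993873 = 1.157419.
Step 5: Under H0, H ~ chi^2(3); p-value = 0.763234.
Step 6: alpha = 0.05. fail to reject H0.

H = 1.1574, df = 3, p = 0.763234, fail to reject H0.


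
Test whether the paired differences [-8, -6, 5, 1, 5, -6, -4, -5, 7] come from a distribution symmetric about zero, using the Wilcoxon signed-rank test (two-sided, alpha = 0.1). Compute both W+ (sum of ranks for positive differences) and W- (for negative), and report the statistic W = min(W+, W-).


Step 1: Drop any zero differences (none here) and take |d_i|.
|d| = [8, 6, 5, 1, 5, 6, 4, 5, 7]
Step 2: Midrank |d_i| (ties get averaged ranks).
ranks: |8|->9, |6|->6.5, |5|->4, |1|->1, |5|->4, |6|->6.5, |4|->2, |5|->4, |7|->8
Step 3: Attach original signs; sum ranks with positive sign and with negative sign.
W+ = 4 + 1 + 4 + 8 = 17
W- = 9 + 6.5 + 6.5 + 2 + 4 = 28
(Check: W+ + W- = 45 should equal n(n+1)/2 = 45.)
Step 4: Test statistic W = min(W+, W-) = 17.
Step 5: Ties in |d|, so use the tie-corrected normal approximation.
        E[W] = n(n+1)/4 = 9*10/4 = 22.5.
        Tie groups: |d|=5 (t=3), |d|=6 (t=2); sum(t^3 - t) = 30.
        Var[W] = n(n+1)(2n+1)/24 - sum(t^3-t)/48 = 1710/24 - 30/48 = 70.625.
        z = (W - E[W]) / sqrt(Var[W]) = (17 - 22.5) / 8.4039 = -0.6545.
        Two-sided p = 2*Phi(z) = 0.512815.
Step 6: alpha = 0.1. fail to reject H0.

W+ = 17, W- = 28, W = min = 17, p = 0.512815, fail to reject H0.


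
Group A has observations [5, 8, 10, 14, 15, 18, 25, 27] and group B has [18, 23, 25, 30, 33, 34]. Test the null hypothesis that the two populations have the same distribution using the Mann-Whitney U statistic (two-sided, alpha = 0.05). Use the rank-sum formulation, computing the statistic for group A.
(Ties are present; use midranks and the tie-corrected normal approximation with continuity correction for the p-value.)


Step 1: Combine and sort all 14 observations; assign midranks.
sorted (value, group): (5,X), (8,X), (10,X), (14,X), (15,X), (18,X), (18,Y), (23,Y), (25,X), (25,Y), (27,X), (30,Y), (33,Y), (34,Y)
ranks: 5->1, 8->2, 10->3, 14->4, 15->5, 18->6.5, 18->6.5, 23->8, 25->9.5, 25->9.5, 27->11, 30->12, 33->13, 34->14
Step 2: Rank sum for X: R1 = 1 + 2 + 3 + 4 + 5 + 6.5 + 9.5 + 11 = 42.
Step 3: U_X = R1 - n1(n1+1)/2 = 42 - 8*9/2 = 42 - 36 = 6.
       U_Y = n1*n2 - U_X = 48 - 6 = 42.
Step 4: Ties are present, so use the tie-corrected normal approximation (with continuity correction) for the p-value.
Step 5: p-value = 0.023560; compare to alpha = 0.05. reject H0.

U_X = 6, p = 0.023560, reject H0 at alpha = 0.05.


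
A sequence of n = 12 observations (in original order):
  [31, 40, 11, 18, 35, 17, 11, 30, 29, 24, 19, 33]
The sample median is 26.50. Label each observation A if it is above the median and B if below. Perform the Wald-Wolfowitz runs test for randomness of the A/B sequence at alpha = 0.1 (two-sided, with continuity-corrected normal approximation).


Step 1: Compute median = 26.50; label A = above, B = below.
Labels in order: AABBABBAABBA  (n_A = 6, n_B = 6)
Step 2: Count runs R = 7.
Step 3: Under H0 (random ordering), E[R] = 2*n_A*n_B/(n_A+n_B) + 1 = 2*6*6/12 + 1 = 7.0000.
        Var[R] = 2*n_A*n_B*(2*n_A*n_B - n_A - n_B) / ((n_A+n_B)^2 * (n_A+n_B-1)) = 4320/1584 = 2.7273.
        SD[R] = 1.6514.
Step 4: R = E[R], so z = 0 with no continuity correction.
Step 5: Two-sided p-value via normal approximation = 2*(1 - Phi(|z|)) = 1.000000.
Step 6: alpha = 0.1. fail to reject H0.

R = 7, z = 0.0000, p = 1.000000, fail to reject H0.


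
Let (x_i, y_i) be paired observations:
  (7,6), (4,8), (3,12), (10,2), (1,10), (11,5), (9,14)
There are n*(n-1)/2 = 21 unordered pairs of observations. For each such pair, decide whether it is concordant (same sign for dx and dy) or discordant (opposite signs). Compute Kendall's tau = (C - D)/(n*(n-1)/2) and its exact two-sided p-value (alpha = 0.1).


Step 1: Enumerate the 21 unordered pairs (i,j) with i<j and classify each by sign(x_j-x_i) * sign(y_j-y_i).
  (1,2):dx=-3,dy=+2->D; (1,3):dx=-4,dy=+6->D; (1,4):dx=+3,dy=-4->D; (1,5):dx=-6,dy=+4->D
  (1,6):dx=+4,dy=-1->D; (1,7):dx=+2,dy=+8->C; (2,3):dx=-1,dy=+4->D; (2,4):dx=+6,dy=-6->D
  (2,5):dx=-3,dy=+2->D; (2,6):dx=+7,dy=-3->D; (2,7):dx=+5,dy=+6->C; (3,4):dx=+7,dy=-10->D
  (3,5):dx=-2,dy=-2->C; (3,6):dx=+8,dy=-7->D; (3,7):dx=+6,dy=+2->C; (4,5):dx=-9,dy=+8->D
  (4,6):dx=+1,dy=+3->C; (4,7):dx=-1,dy=+12->D; (5,6):dx=+10,dy=-5->D; (5,7):dx=+8,dy=+4->C
  (6,7):dx=-2,dy=+9->D
Step 2: C = 6, D = 15, total pairs = 21.
Step 3: tau = (C - D)/(n(n-1)/2) = (6 - 15)/21 = -0.428571.
Step 4: Exact two-sided p-value (enumerate n! = 5040 permutations of y under H0): p = 0.238889.
Step 5: alpha = 0.1. fail to reject H0.

tau_b = -0.4286 (C=6, D=15), p = 0.238889, fail to reject H0.


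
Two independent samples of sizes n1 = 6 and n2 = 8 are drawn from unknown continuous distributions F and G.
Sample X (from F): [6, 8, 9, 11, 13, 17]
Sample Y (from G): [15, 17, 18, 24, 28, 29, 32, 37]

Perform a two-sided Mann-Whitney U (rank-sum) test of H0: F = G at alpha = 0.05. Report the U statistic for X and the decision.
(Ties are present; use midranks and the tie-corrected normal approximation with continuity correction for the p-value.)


Step 1: Combine and sort all 14 observations; assign midranks.
sorted (value, group): (6,X), (8,X), (9,X), (11,X), (13,X), (15,Y), (17,X), (17,Y), (18,Y), (24,Y), (28,Y), (29,Y), (32,Y), (37,Y)
ranks: 6->1, 8->2, 9->3, 11->4, 13->5, 15->6, 17->7.5, 17->7.5, 18->9, 24->10, 28->11, 29->12, 32->13, 37->14
Step 2: Rank sum for X: R1 = 1 + 2 + 3 + 4 + 5 + 7.5 = 22.5.
Step 3: U_X = R1 - n1(n1+1)/2 = 22.5 - 6*7/2 = 22.5 - 21 = 1.5.
       U_Y = n1*n2 - U_X = 48 - 1.5 = 46.5.
Step 4: Ties are present, so use the tie-corrected normal approximation (with continuity correction) for the p-value.
Step 5: p-value = 0.004465; compare to alpha = 0.05. reject H0.

U_X = 1.5, p = 0.004465, reject H0 at alpha = 0.05.


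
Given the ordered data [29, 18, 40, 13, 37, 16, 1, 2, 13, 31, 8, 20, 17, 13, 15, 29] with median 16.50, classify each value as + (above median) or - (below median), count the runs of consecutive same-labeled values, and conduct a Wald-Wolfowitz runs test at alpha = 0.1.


Step 1: Compute median = 16.50; label A = above, B = below.
Labels in order: AAABABBBBABAABBA  (n_A = 8, n_B = 8)
Step 2: Count runs R = 9.
Step 3: Under H0 (random ordering), E[R] = 2*n_A*n_B/(n_A+n_B) + 1 = 2*8*8/16 + 1 = 9.0000.
        Var[R] = 2*n_A*n_B*(2*n_A*n_B - n_A - n_B) / ((n_A+n_B)^2 * (n_A+n_B-1)) = 14336/3840 = 3.7333.
        SD[R] = 1.9322.
Step 4: R = E[R], so z = 0 with no continuity correction.
Step 5: Two-sided p-value via normal approximation = 2*(1 - Phi(|z|)) = 1.000000.
Step 6: alpha = 0.1. fail to reject H0.

R = 9, z = 0.0000, p = 1.000000, fail to reject H0.


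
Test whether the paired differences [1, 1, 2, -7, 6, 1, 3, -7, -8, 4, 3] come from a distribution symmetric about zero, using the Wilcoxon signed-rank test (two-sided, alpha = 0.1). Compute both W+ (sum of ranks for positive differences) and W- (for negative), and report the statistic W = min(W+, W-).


Step 1: Drop any zero differences (none here) and take |d_i|.
|d| = [1, 1, 2, 7, 6, 1, 3, 7, 8, 4, 3]
Step 2: Midrank |d_i| (ties get averaged ranks).
ranks: |1|->2, |1|->2, |2|->4, |7|->9.5, |6|->8, |1|->2, |3|->5.5, |7|->9.5, |8|->11, |4|->7, |3|->5.5
Step 3: Attach original signs; sum ranks with positive sign and with negative sign.
W+ = 2 + 2 + 4 + 8 + 2 + 5.5 + 7 + 5.5 = 36
W- = 9.5 + 9.5 + 11 = 30
(Check: W+ + W- = 66 should equal n(n+1)/2 = 66.)
Step 4: Test statistic W = min(W+, W-) = 30.
Step 5: Ties in |d|, so use the tie-corrected normal approximation.
        E[W] = n(n+1)/4 = 11*12/4 = 33.
        Tie groups: |d|=1 (t=3), |d|=3 (t=2), |d|=7 (t=2); sum(t^3 - t) = 36.
        Var[W] = n(n+1)(2n+1)/24 - sum(t^3-t)/48 = 3036/24 - 36/48 = 125.75.
        z = (W - E[W]) / sqrt(Var[W]) = (30 - 33) / 11.2138 = -0.2675.
        Two-sided p = 2*Phi(z) = 0.789064.
Step 6: alpha = 0.1. fail to reject H0.

W+ = 36, W- = 30, W = min = 30, p = 0.789064, fail to reject H0.


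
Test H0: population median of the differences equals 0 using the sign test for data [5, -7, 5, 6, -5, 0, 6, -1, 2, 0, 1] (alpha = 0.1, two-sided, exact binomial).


Step 1: Discard zero differences. Original n = 11; n_eff = number of nonzero differences = 9.
Nonzero differences (with sign): +5, -7, +5, +6, -5, +6, -1, +2, +1
Step 2: Count signs: positive = 6, negative = 3.
Step 3: Under H0: P(positive) = 0.5, so the number of positives S ~ Bin(9, 0.5).
Step 4: Two-sided exact p-value = sum of Bin(9,0.5) probabilities at or below the observed probability = 0.507812.
Step 5: alpha = 0.1. fail to reject H0.

n_eff = 9, pos = 6, neg = 3, p = 0.507812, fail to reject H0.


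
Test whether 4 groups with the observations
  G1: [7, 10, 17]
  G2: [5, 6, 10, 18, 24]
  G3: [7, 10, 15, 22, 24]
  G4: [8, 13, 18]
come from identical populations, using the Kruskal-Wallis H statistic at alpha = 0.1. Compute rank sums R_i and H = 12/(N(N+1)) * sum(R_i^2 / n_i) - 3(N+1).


Step 1: Combine all N = 16 observations and assign midranks.
sorted (value, group, rank): (5,G2,1), (6,G2,2), (7,G1,3.5), (7,G3,3.5), (8,G4,5), (10,G1,7), (10,G2,7), (10,G3,7), (13,G4,9), (15,G3,10), (17,G1,11), (18,G2,12.5), (18,G4,12.5), (22,G3,14), (24,G2,15.5), (24,G3,15.5)
Step 2: Sum ranks within each group.
R_1 = 21.5 (n_1 = 3)
R_2 = 38 (n_2 = 5)
R_3 = 50 (n_3 = 5)
R_4 = 26.5 (n_4 = 3)
Step 3: H = 12/(N(N+1)) * sum(R_i^2/n_i) - 3(N+1)
     = 12/(16*17) * (21.5^2/3 + 38^2/5 + 50^2/5 + 26.5^2/3) - 3*17
     = 0.044118 * 1176.97 - 51
     = 0.925000.
Step 4: Ties present; correction factor C = 1 - 42/(16^3 - 16) = 0.989706. Corrected H = 0.925000 / 0.989706 = 0.934621.
Step 5: Under H0, H ~ chi^2(3); p-value = 0.817066.
Step 6: alpha = 0.1. fail to reject H0.

H = 0.9346, df = 3, p = 0.817066, fail to reject H0.


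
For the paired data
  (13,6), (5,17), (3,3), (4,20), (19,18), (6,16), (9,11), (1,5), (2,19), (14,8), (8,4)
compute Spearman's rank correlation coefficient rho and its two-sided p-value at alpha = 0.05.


Step 1: Rank x and y separately (midranks; no ties here).
rank(x): 13->9, 5->5, 3->3, 4->4, 19->11, 6->6, 9->8, 1->1, 2->2, 14->10, 8->7
rank(y): 6->4, 17->8, 3->1, 20->11, 18->9, 16->7, 11->6, 5->3, 19->10, 8->5, 4->2
Step 2: d_i = R_x(i) - R_y(i); compute d_i^2.
  (9-4)^2=25, (5-8)^2=9, (3-1)^2=4, (4-11)^2=49, (11-9)^2=4, (6-7)^2=1, (8-6)^2=4, (1-3)^2=4, (2-10)^2=64, (10-5)^2=25, (7-2)^2=25
sum(d^2) = 214.
Step 3: rho = 1 - 6*214 / (11*(11^2 - 1)) = 1 - 1284/1320 = 0.027273.
Step 4: Under H0, t = rho * sqrt((n-2)/(1-rho^2)) = 0.0818 ~ t(9).
Step 5: Two-sided p-value from the t-distribution with 9 df = 0.936558.
Step 6: alpha = 0.05. fail to reject H0.

rho = 0.0273, p = 0.936558, fail to reject H0 at alpha = 0.05.


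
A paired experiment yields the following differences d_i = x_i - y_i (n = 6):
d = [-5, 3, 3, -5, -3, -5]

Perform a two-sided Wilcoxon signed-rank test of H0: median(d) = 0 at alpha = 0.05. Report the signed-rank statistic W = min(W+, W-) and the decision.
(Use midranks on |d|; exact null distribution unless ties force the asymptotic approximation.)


Step 1: Drop any zero differences (none here) and take |d_i|.
|d| = [5, 3, 3, 5, 3, 5]
Step 2: Midrank |d_i| (ties get averaged ranks).
ranks: |5|->5, |3|->2, |3|->2, |5|->5, |3|->2, |5|->5
Step 3: Attach original signs; sum ranks with positive sign and with negative sign.
W+ = 2 + 2 = 4
W- = 5 + 5 + 2 + 5 = 17
(Check: W+ + W- = 21 should equal n(n+1)/2 = 21.)
Step 4: Test statistic W = min(W+, W-) = 4.
Step 5: Ties in |d|, so use the tie-corrected normal approximation.
        E[W] = n(n+1)/4 = 6*7/4 = 10.5.
        Tie groups: |d|=3 (t=3), |d|=5 (t=3); sum(t^3 - t) = 48.
        Var[W] = n(n+1)(2n+1)/24 - sum(t^3-t)/48 = 546/24 - 48/48 = 21.75.
        z = (W - E[W]) / sqrt(Var[W]) = (4 - 10.5) / 4.6637 = -1.3937.
        Two-sided p = 2*Phi(z) = 0.163394.
Step 6: alpha = 0.05. fail to reject H0.

W+ = 4, W- = 17, W = min = 4, p = 0.163394, fail to reject H0.


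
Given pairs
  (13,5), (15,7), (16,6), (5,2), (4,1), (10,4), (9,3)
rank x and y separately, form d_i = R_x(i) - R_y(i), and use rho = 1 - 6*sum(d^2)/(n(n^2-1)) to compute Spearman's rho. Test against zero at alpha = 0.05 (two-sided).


Step 1: Rank x and y separately (midranks; no ties here).
rank(x): 13->5, 15->6, 16->7, 5->2, 4->1, 10->4, 9->3
rank(y): 5->5, 7->7, 6->6, 2->2, 1->1, 4->4, 3->3
Step 2: d_i = R_x(i) - R_y(i); compute d_i^2.
  (5-5)^2=0, (6-7)^2=1, (7-6)^2=1, (2-2)^2=0, (1-1)^2=0, (4-4)^2=0, (3-3)^2=0
sum(d^2) = 2.
Step 3: rho = 1 - 6*2 / (7*(7^2 - 1)) = 1 - 12/336 = 0.964286.
Step 4: Under H0, t = rho * sqrt((n-2)/(1-rho^2)) = 8.1408 ~ t(5).
Step 5: Two-sided p-value from the t-distribution with 5 df = 0.000454.
Step 6: alpha = 0.05. reject H0.

rho = 0.9643, p = 0.000454, reject H0 at alpha = 0.05.


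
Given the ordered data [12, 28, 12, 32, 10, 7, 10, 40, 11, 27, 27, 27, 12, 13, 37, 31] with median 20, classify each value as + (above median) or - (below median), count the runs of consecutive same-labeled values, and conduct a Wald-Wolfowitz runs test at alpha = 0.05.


Step 1: Compute median = 20; label A = above, B = below.
Labels in order: BABABBBABAAABBAA  (n_A = 8, n_B = 8)
Step 2: Count runs R = 10.
Step 3: Under H0 (random ordering), E[R] = 2*n_A*n_B/(n_A+n_B) + 1 = 2*8*8/16 + 1 = 9.0000.
        Var[R] = 2*n_A*n_B*(2*n_A*n_B - n_A - n_B) / ((n_A+n_B)^2 * (n_A+n_B-1)) = 14336/3840 = 3.7333.
        SD[R] = 1.9322.
Step 4: Continuity-corrected z = (R - 0.5 - E[R]) / SD[R] = (10 - 0.5 - 9.0000) / 1.9322 = 0.2588.
Step 5: Two-sided p-value via normal approximation = 2*(1 - Phi(|z|)) = 0.795809.
Step 6: alpha = 0.05. fail to reject H0.

R = 10, z = 0.2588, p = 0.795809, fail to reject H0.


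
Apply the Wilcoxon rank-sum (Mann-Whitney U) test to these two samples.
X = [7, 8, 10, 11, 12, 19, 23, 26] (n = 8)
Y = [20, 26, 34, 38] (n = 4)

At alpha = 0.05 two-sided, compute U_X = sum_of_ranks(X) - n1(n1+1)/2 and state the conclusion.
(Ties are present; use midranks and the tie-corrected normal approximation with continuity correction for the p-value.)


Step 1: Combine and sort all 12 observations; assign midranks.
sorted (value, group): (7,X), (8,X), (10,X), (11,X), (12,X), (19,X), (20,Y), (23,X), (26,X), (26,Y), (34,Y), (38,Y)
ranks: 7->1, 8->2, 10->3, 11->4, 12->5, 19->6, 20->7, 23->8, 26->9.5, 26->9.5, 34->11, 38->12
Step 2: Rank sum for X: R1 = 1 + 2 + 3 + 4 + 5 + 6 + 8 + 9.5 = 38.5.
Step 3: U_X = R1 - n1(n1+1)/2 = 38.5 - 8*9/2 = 38.5 - 36 = 2.5.
       U_Y = n1*n2 - U_X = 32 - 2.5 = 29.5.
Step 4: Ties are present, so use the tie-corrected normal approximation (with continuity correction) for the p-value.
Step 5: p-value = 0.026980; compare to alpha = 0.05. reject H0.

U_X = 2.5, p = 0.026980, reject H0 at alpha = 0.05.


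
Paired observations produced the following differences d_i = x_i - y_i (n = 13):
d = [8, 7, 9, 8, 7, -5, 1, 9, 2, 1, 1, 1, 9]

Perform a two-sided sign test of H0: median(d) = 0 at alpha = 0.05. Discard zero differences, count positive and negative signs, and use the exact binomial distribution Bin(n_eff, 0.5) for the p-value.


Step 1: Discard zero differences. Original n = 13; n_eff = number of nonzero differences = 13.
Nonzero differences (with sign): +8, +7, +9, +8, +7, -5, +1, +9, +2, +1, +1, +1, +9
Step 2: Count signs: positive = 12, negative = 1.
Step 3: Under H0: P(positive) = 0.5, so the number of positives S ~ Bin(13, 0.5).
Step 4: Two-sided exact p-value = sum of Bin(13,0.5) probabilities at or below the observed probability = 0.003418.
Step 5: alpha = 0.05. reject H0.

n_eff = 13, pos = 12, neg = 1, p = 0.003418, reject H0.


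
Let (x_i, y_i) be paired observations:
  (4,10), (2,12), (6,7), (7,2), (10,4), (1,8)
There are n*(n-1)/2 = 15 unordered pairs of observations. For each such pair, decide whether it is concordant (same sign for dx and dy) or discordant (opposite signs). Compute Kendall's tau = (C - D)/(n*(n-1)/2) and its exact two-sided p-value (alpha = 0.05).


Step 1: Enumerate the 15 unordered pairs (i,j) with i<j and classify each by sign(x_j-x_i) * sign(y_j-y_i).
  (1,2):dx=-2,dy=+2->D; (1,3):dx=+2,dy=-3->D; (1,4):dx=+3,dy=-8->D; (1,5):dx=+6,dy=-6->D
  (1,6):dx=-3,dy=-2->C; (2,3):dx=+4,dy=-5->D; (2,4):dx=+5,dy=-10->D; (2,5):dx=+8,dy=-8->D
  (2,6):dx=-1,dy=-4->C; (3,4):dx=+1,dy=-5->D; (3,5):dx=+4,dy=-3->D; (3,6):dx=-5,dy=+1->D
  (4,5):dx=+3,dy=+2->C; (4,6):dx=-6,dy=+6->D; (5,6):dx=-9,dy=+4->D
Step 2: C = 3, D = 12, total pairs = 15.
Step 3: tau = (C - D)/(n(n-1)/2) = (3 - 12)/15 = -0.600000.
Step 4: Exact two-sided p-value (enumerate n! = 720 permutations of y under H0): p = 0.136111.
Step 5: alpha = 0.05. fail to reject H0.

tau_b = -0.6000 (C=3, D=12), p = 0.136111, fail to reject H0.


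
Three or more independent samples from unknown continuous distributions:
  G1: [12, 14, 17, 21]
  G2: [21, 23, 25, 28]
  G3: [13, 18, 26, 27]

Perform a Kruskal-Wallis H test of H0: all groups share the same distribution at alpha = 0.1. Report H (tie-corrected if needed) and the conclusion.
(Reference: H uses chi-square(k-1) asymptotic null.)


Step 1: Combine all N = 12 observations and assign midranks.
sorted (value, group, rank): (12,G1,1), (13,G3,2), (14,G1,3), (17,G1,4), (18,G3,5), (21,G1,6.5), (21,G2,6.5), (23,G2,8), (25,G2,9), (26,G3,10), (27,G3,11), (28,G2,12)
Step 2: Sum ranks within each group.
R_1 = 14.5 (n_1 = 4)
R_2 = 35.5 (n_2 = 4)
R_3 = 28 (n_3 = 4)
Step 3: H = 12/(N(N+1)) * sum(R_i^2/n_i) - 3(N+1)
     = 12/(12*13) * (14.5^2/4 + 35.5^2/4 + 28^2/4) - 3*13
     = 0.076923 * 563.625 - 39
     = 4.355769.
Step 4: Ties present; correction factor C = 1 - 6/(12^3 - 12) = 0.996503. Corrected H = 4.355769 / 0.996503 = 4.371053.
Step 5: Under H0, H ~ chi^2(2); p-value = 0.112419.
Step 6: alpha = 0.1. fail to reject H0.

H = 4.3711, df = 2, p = 0.112419, fail to reject H0.


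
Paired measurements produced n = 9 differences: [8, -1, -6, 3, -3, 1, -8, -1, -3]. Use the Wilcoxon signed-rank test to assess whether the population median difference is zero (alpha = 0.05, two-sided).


Step 1: Drop any zero differences (none here) and take |d_i|.
|d| = [8, 1, 6, 3, 3, 1, 8, 1, 3]
Step 2: Midrank |d_i| (ties get averaged ranks).
ranks: |8|->8.5, |1|->2, |6|->7, |3|->5, |3|->5, |1|->2, |8|->8.5, |1|->2, |3|->5
Step 3: Attach original signs; sum ranks with positive sign and with negative sign.
W+ = 8.5 + 5 + 2 = 15.5
W- = 2 + 7 + 5 + 8.5 + 2 + 5 = 29.5
(Check: W+ + W- = 45 should equal n(n+1)/2 = 45.)
Step 4: Test statistic W = min(W+, W-) = 15.5.
Step 5: Ties in |d|, so use the tie-corrected normal approximation.
        E[W] = n(n+1)/4 = 9*10/4 = 22.5.
        Tie groups: |d|=1 (t=3), |d|=3 (t=3), |d|=8 (t=2); sum(t^3 - t) = 54.
        Var[W] = n(n+1)(2n+1)/24 - sum(t^3-t)/48 = 1710/24 - 54/48 = 70.125.
        z = (W - E[W]) / sqrt(Var[W]) = (15.5 - 22.5) / 8.3741 = -0.8359.
        Two-sided p = 2*Phi(z) = 0.403203.
Step 6: alpha = 0.05. fail to reject H0.

W+ = 15.5, W- = 29.5, W = min = 15.5, p = 0.403203, fail to reject H0.
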